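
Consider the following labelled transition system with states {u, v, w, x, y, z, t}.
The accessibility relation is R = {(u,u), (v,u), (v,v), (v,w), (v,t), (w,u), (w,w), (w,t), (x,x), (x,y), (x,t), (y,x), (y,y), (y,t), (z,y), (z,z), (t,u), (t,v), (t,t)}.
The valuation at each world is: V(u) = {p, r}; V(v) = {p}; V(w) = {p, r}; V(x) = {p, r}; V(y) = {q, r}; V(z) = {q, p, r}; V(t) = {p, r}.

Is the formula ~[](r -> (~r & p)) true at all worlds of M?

Yes

Let φ = ~[](r -> (~r & p)). Evaluate φ at each world:
  u (successors {u}): φ is true.
  v (successors {u, v, w, t}): φ is true.
  w (successors {u, w, t}): φ is true.
  x (successors {x, y, t}): φ is true.
  y (successors {x, y, t}): φ is true.
  z (successors {y, z}): φ is true.
  t (successors {u, v, t}): φ is true.
For instance, at y:
  At y: [](r -> (~r & p)) is false, so ~[](r -> (~r & p)) is true.
    At y: [](r -> (~r & p)) requires r -> (~r & p) at every successor {x, y, t}.
      r -> (~r & p) fails at x, so [](r -> (~r & p)) is false at y.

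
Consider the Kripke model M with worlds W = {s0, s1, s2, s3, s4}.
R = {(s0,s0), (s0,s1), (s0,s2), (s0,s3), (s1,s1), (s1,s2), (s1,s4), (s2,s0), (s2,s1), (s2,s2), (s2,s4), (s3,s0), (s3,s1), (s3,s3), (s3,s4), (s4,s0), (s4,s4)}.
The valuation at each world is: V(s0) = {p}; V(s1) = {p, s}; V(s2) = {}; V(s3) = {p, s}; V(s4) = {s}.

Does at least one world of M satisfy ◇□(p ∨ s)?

Let φ = ◇□(p ∨ s). Evaluate φ at each world:
  s0 (successors {s0, s1, s2, s3}): φ is true.
  s1 (successors {s1, s2, s4}): φ is true.
  s2 (successors {s0, s1, s2, s4}): φ is true.
  s3 (successors {s0, s1, s3, s4}): φ is true.
  s4 (successors {s0, s4}): φ is true.
Detail at s0 (witness):
  At s0: ◇□(p ∨ s) requires □(p ∨ s) at some successor in {s0, s1, s2, s3}.
    □(p ∨ s) holds at s3, so ◇□(p ∨ s) is true at s0.
      At s3: □(p ∨ s) requires p ∨ s at every successor {s0, s1, s3, s4}.
        At s0: p ∨ s is true.
        At s1: p ∨ s is true.
        At s3: p ∨ s is true.
        At s4: p ∨ s is true.
      So □(p ∨ s) is true at s3.

Yes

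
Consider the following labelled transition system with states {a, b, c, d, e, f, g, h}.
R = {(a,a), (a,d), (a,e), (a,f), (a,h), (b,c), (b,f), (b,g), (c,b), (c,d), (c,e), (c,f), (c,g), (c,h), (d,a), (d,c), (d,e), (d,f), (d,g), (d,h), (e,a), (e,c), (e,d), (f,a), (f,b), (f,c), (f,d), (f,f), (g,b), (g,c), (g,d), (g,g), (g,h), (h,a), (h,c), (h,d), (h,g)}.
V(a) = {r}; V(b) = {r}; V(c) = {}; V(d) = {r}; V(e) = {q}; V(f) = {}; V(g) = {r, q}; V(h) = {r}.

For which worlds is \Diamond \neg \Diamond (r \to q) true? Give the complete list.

Recall that \Diamond ψ holds at a world iff ψ holds at some accessible world.
Let φ = \Diamond \neg \Diamond (r \to q). Evaluate φ at each world:
  a (successors {a, d, e, f, h}): φ is false.
  b (successors {c, f, g}): φ is false.
  c (successors {b, d, e, f, g, h}): φ is false.
  d (successors {a, c, e, f, g, h}): φ is false.
  e (successors {a, c, d}): φ is false.
  f (successors {a, b, c, d, f}): φ is false.
  g (successors {b, c, d, g, h}): φ is false.
  h (successors {a, c, d, g}): φ is false.
For instance, at f:
  At f: \Diamond \neg \Diamond (r \to q) requires \neg \Diamond (r \to q) at some successor in {a, b, c, d, f}.
    At a: \neg \Diamond (r \to q) is false.
    At b: \neg \Diamond (r \to q) is false.
    At c: \neg \Diamond (r \to q) is false.
    At d: \neg \Diamond (r \to q) is false.
    At f: \neg \Diamond (r \to q) is false.
  So \Diamond \neg \Diamond (r \to q) is false at f.
Satisfying worlds: none.

none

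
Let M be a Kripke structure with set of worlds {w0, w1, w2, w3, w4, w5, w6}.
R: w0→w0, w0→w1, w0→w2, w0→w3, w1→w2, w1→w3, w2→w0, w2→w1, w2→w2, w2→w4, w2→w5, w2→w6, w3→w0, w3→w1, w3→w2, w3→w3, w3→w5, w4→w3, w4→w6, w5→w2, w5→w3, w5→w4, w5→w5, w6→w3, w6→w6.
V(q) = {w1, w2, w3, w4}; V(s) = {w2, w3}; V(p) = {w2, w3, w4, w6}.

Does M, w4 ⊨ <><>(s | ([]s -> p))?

At w4: <><>(s | ([]s -> p)) requires <>(s | ([]s -> p)) at some successor in {w3, w6}.
  <>(s | ([]s -> p)) holds at w3, so <><>(s | ([]s -> p)) is true at w4.
    At w3: <>(s | ([]s -> p)) requires s | ([]s -> p) at some successor in {w0, w1, w2, w3, w5}.
      s | ([]s -> p) holds at w0, so <>(s | ([]s -> p)) is true at w3.

Yes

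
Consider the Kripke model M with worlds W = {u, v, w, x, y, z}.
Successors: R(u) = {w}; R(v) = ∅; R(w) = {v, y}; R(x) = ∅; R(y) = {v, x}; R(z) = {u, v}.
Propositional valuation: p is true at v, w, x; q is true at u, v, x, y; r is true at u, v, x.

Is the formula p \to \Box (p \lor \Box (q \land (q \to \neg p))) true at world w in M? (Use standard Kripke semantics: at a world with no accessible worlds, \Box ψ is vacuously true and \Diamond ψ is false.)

No

Recall that \Box ψ holds at a world iff ψ holds at every accessible world, and \Diamond ψ holds iff ψ holds at some accessible world.
At w: p is true, \Box (p \lor \Box (q \land (q \to \neg p))) is false, so p \to \Box (p \lor \Box (q \land (q \to \neg p))) is false.
  At w: \Box (p \lor \Box (q \land (q \to \neg p))) requires p \lor \Box (q \land (q \to \neg p)) at every successor {v, y}.
    p \lor \Box (q \land (q \to \neg p)) fails at y, so \Box (p \lor \Box (q \land (q \to \neg p))) is false at w.
      At y: p is false, \Box (q \land (q \to \neg p)) is false, so p \lor \Box (q \land (q \to \neg p)) is false.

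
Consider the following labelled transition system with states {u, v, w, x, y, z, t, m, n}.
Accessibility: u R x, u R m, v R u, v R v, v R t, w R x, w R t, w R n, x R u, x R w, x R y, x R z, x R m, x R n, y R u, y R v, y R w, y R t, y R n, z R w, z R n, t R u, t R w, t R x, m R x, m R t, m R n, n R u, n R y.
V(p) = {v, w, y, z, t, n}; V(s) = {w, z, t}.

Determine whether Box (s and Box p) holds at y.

At y: Box (s and Box p) requires s and Box p at every successor {u, v, w, t, n}.
  s and Box p fails at u, so Box (s and Box p) is false at y.
    At u: s is false, Box p is false, so s and Box p is false.
      At u: Box p requires p at every successor {x, m}.
        p fails at x, so Box p is false at u.

No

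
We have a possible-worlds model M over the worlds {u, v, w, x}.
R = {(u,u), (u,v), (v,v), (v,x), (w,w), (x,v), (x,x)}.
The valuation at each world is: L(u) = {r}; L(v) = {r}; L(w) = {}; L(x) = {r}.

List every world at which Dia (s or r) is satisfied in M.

Recall that Dia ψ holds at a world iff ψ holds at some accessible world.
Let φ = Dia (s or r). Evaluate φ at each world:
  u (successors {u, v}): φ is true.
  v (successors {v, x}): φ is true.
  w (successors {w}): φ is false.
  x (successors {v, x}): φ is true.
For instance, at x:
  At x: Dia (s or r) requires s or r at some successor in {v, x}.
    s or r holds at v, so Dia (s or r) is true at x.
Satisfying worlds: {u, v, x}

u, v, x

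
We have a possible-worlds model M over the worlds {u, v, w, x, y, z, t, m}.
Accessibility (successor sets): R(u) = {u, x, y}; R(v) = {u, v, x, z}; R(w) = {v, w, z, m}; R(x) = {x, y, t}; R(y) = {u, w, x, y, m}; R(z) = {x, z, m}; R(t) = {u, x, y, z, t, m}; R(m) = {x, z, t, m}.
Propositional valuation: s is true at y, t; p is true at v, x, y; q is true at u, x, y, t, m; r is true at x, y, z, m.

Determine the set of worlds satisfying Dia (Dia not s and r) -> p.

v, x, y

Let φ = Dia (Dia not s and r) -> p. Evaluate φ at each world:
  u (successors {u, x, y}): φ is false.
  v (successors {u, v, x, z}): φ is true.
  w (successors {v, w, z, m}): φ is false.
  x (successors {x, y, t}): φ is true.
  y (successors {u, w, x, y, m}): φ is true.
  z (successors {x, z, m}): φ is false.
  t (successors {u, x, y, z, t, m}): φ is false.
  m (successors {x, z, t, m}): φ is false.
For instance, at x:
  At x: Dia (Dia not s and r) is true, p is true, so Dia (Dia not s and r) -> p is true.
    At x: Dia (Dia not s and r) requires Dia not s and r at some successor in {x, y, t}.
      Dia not s and r holds at x, so Dia (Dia not s and r) is true at x.
Satisfying worlds: {v, x, y}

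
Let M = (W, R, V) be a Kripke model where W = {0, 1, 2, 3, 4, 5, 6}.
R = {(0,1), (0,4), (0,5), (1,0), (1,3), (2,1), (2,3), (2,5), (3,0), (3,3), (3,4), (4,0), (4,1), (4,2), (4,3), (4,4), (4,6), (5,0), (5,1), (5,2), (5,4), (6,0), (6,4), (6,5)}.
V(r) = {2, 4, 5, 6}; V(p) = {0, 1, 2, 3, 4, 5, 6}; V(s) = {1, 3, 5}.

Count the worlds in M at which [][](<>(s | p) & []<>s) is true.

7

Let φ = [][](<>(s | p) & []<>s). Evaluate φ at each world:
  0 (successors {1, 4, 5}): φ is true.
  1 (successors {0, 3}): φ is true.
  2 (successors {1, 3, 5}): φ is true.
  3 (successors {0, 3, 4}): φ is true.
  4 (successors {0, 1, 2, 3, 4, 6}): φ is true.
  5 (successors {0, 1, 2, 4}): φ is true.
  6 (successors {0, 4, 5}): φ is true.
For instance, at 0:
  At 0: [][](<>(s | p) & []<>s) requires [](<>(s | p) & []<>s) at every successor {1, 4, 5}.
      At 1: [](<>(s | p) & []<>s) requires <>(s | p) & []<>s at every successor {0, 3}.
        At 0: <>(s | p) & []<>s is true.
        At 3: <>(s | p) & []<>s is true.
      So [](<>(s | p) & []<>s) is true at 1.
      At 4: [](<>(s | p) & []<>s) requires <>(s | p) & []<>s at every successor {0, 1, 2, 3, 4, 6}.
        At 0: <>(s | p) & []<>s is true.
        At 1: <>(s | p) & []<>s is true.
        At 2: <>(s | p) & []<>s is true.
        At 3: <>(s | p) & []<>s is true.
        At 4: <>(s | p) & []<>s is true.
        At 6: <>(s | p) & []<>s is true.
      So [](<>(s | p) & []<>s) is true at 4.
      At 5: [](<>(s | p) & []<>s) requires <>(s | p) & []<>s at every successor {0, 1, 2, 4}.
        At 0: <>(s | p) & []<>s is true.
        At 1: <>(s | p) & []<>s is true.
        At 2: <>(s | p) & []<>s is true.
        At 4: <>(s | p) & []<>s is true.
      So [](<>(s | p) & []<>s) is true at 5.
  So [][](<>(s | p) & []<>s) is true at 0.
Satisfying worlds: {0, 1, 2, 3, 4, 5, 6}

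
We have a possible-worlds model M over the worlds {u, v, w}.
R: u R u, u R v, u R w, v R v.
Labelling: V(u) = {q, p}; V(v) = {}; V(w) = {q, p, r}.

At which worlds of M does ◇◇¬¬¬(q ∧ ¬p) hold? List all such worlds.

Let φ = ◇◇¬¬¬(q ∧ ¬p). Evaluate φ at each world:
  u (successors {u, v, w}): φ is true.
  v (successors {v}): φ is true.
  w (successors ∅): φ is false.
For instance, at v:
  At v: ◇◇¬¬¬(q ∧ ¬p) requires ◇¬¬¬(q ∧ ¬p) at some successor in {v}.
    ◇¬¬¬(q ∧ ¬p) holds at v, so ◇◇¬¬¬(q ∧ ¬p) is true at v.
      At v: ◇¬¬¬(q ∧ ¬p) requires ¬¬¬(q ∧ ¬p) at some successor in {v}.
        ¬¬¬(q ∧ ¬p) holds at v, so ◇¬¬¬(q ∧ ¬p) is true at v.
Satisfying worlds: {u, v}

u, v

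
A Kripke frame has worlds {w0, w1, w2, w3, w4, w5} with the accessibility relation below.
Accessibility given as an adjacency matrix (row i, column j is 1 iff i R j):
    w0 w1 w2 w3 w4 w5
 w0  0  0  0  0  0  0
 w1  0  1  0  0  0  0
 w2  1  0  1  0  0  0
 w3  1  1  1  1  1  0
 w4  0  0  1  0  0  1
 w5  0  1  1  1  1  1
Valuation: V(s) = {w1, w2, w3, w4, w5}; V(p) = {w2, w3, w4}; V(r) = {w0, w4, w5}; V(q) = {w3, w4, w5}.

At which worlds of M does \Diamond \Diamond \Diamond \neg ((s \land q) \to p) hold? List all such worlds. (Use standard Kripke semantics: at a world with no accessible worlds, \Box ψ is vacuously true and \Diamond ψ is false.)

Let φ = \Diamond \Diamond \Diamond \neg ((s \land q) \to p). Evaluate φ at each world:
  w0 (successors ∅): φ is false.
  w1 (successors {w1}): φ is false.
  w2 (successors {w0, w2}): φ is false.
  w3 (successors {w0, w1, w2, w3, w4}): φ is true.
  w4 (successors {w2, w5}): φ is true.
  w5 (successors {w1, w2, w3, w4, w5}): φ is true.
For instance, at w5:
  At w5: \Diamond \Diamond \Diamond \neg ((s \land q) \to p) requires \Diamond \Diamond \neg ((s \land q) \to p) at some successor in {w1, w2, w3, w4, w5}.
    \Diamond \Diamond \neg ((s \land q) \to p) holds at w3, so \Diamond \Diamond \Diamond \neg ((s \land q) \to p) is true at w5.
      At w3: \Diamond \Diamond \neg ((s \land q) \to p) requires \Diamond \neg ((s \land q) \to p) at some successor in {w0, w1, w2, w3, w4}.
        \Diamond \neg ((s \land q) \to p) holds at w4, so \Diamond \Diamond \neg ((s \land q) \to p) is true at w3.
Satisfying worlds: {w3, w4, w5}

w3, w4, w5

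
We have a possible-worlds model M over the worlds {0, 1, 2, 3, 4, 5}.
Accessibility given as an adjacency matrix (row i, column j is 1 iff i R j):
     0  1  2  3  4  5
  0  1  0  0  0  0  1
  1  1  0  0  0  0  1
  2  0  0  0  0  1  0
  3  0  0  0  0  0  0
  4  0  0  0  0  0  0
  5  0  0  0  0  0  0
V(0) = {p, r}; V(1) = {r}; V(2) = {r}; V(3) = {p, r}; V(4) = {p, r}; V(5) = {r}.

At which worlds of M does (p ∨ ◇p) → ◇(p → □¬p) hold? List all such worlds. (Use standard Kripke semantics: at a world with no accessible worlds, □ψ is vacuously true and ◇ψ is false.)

0, 1, 2, 5

Let φ = (p ∨ ◇p) → ◇(p → □¬p). Evaluate φ at each world:
  0 (successors {0, 5}): φ is true.
  1 (successors {0, 5}): φ is true.
  2 (successors {4}): φ is true.
  3 (successors ∅): φ is false.
  4 (successors ∅): φ is false.
  5 (successors ∅): φ is true.
For instance, at 2:
  At 2: p ∨ ◇p is true, ◇(p → □¬p) is true, so (p ∨ ◇p) → ◇(p → □¬p) is true.
    At 2: p is false, ◇p is true, so p ∨ ◇p is true.
      At 2: ◇p requires p at some successor in {4}.
        p holds at 4, so ◇p is true at 2.
    At 2: ◇(p → □¬p) requires p → □¬p at some successor in {4}.
      p → □¬p holds at 4, so ◇(p → □¬p) is true at 2.
Satisfying worlds: {0, 1, 2, 5}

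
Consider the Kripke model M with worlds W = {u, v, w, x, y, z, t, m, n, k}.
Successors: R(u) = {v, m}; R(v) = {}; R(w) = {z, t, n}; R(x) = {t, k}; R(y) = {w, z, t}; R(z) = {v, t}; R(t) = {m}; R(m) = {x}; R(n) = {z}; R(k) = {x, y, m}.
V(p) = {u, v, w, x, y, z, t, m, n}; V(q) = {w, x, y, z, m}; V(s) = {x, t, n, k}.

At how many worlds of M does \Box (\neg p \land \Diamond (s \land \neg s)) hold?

Recall that \Box ψ holds at a world iff ψ holds at every accessible world, and \Diamond ψ holds iff ψ holds at some accessible world.
Let φ = \Box (\neg p \land \Diamond (s \land \neg s)). Evaluate φ at each world:
  u (successors {v, m}): φ is false.
  v (successors ∅): φ is true.
  w (successors {z, t, n}): φ is false.
  x (successors {t, k}): φ is false.
  y (successors {w, z, t}): φ is false.
  z (successors {v, t}): φ is false.
  t (successors {m}): φ is false.
  m (successors {x}): φ is false.
  n (successors {z}): φ is false.
  k (successors {x, y, m}): φ is false.
For instance, at y:
  At y: \Box (\neg p \land \Diamond (s \land \neg s)) requires \neg p \land \Diamond (s \land \neg s) at every successor {w, z, t}.
    \neg p \land \Diamond (s \land \neg s) fails at w, so \Box (\neg p \land \Diamond (s \land \neg s)) is false at y.
      At w: \neg p is false, \Diamond (s \land \neg s) is false, so \neg p \land \Diamond (s \land \neg s) is false.
Satisfying worlds: {v}

1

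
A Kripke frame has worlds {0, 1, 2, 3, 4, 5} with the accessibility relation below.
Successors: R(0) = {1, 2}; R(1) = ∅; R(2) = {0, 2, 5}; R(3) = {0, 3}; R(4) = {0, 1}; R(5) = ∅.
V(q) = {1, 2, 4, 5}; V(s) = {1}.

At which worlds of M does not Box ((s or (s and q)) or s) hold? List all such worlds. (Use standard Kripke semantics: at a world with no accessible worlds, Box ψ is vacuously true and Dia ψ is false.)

0, 2, 3, 4

Recall that Box ψ holds at a world iff ψ holds at every accessible world, and Dia ψ holds iff ψ holds at some accessible world.
Let φ = not Box ((s or (s and q)) or s). Evaluate φ at each world:
  0 (successors {1, 2}): φ is true.
  1 (successors ∅): φ is false.
  2 (successors {0, 2, 5}): φ is true.
  3 (successors {0, 3}): φ is true.
  4 (successors {0, 1}): φ is true.
  5 (successors ∅): φ is false.
For instance, at 0:
  At 0: Box ((s or (s and q)) or s) is false, so not Box ((s or (s and q)) or s) is true.
    At 0: Box ((s or (s and q)) or s) requires (s or (s and q)) or s at every successor {1, 2}.
      (s or (s and q)) or s fails at 2, so Box ((s or (s and q)) or s) is false at 0.
Satisfying worlds: {0, 2, 3, 4}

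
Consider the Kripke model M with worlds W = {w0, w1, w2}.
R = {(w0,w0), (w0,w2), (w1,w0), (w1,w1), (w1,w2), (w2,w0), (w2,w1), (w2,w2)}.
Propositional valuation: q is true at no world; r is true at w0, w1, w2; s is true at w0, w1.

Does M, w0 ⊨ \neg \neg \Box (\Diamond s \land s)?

No

Recall that \Box ψ holds at a world iff ψ holds at every accessible world, and \Diamond ψ holds iff ψ holds at some accessible world.
At w0: \neg \Box (\Diamond s \land s) is true, so \neg \neg \Box (\Diamond s \land s) is false.
  At w0: \Box (\Diamond s \land s) is false, so \neg \Box (\Diamond s \land s) is true.
    At w0: \Box (\Diamond s \land s) requires \Diamond s \land s at every successor {w0, w2}.
      \Diamond s \land s fails at w2, so \Box (\Diamond s \land s) is false at w0.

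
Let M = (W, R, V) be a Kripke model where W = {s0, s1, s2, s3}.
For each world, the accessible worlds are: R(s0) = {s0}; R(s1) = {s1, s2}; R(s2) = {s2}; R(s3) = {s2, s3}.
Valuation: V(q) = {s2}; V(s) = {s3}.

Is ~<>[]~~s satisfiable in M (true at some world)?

Let φ = ~<>[]~~s. Evaluate φ at each world:
  s0 (successors {s0}): φ is true.
  s1 (successors {s1, s2}): φ is true.
  s2 (successors {s2}): φ is true.
  s3 (successors {s2, s3}): φ is true.
Detail at s0 (witness):
  At s0: <>[]~~s is false, so ~<>[]~~s is true.
    At s0: <>[]~~s requires []~~s at some successor in {s0}.
      At s0: []~~s is false.
    So <>[]~~s is false at s0.

Yes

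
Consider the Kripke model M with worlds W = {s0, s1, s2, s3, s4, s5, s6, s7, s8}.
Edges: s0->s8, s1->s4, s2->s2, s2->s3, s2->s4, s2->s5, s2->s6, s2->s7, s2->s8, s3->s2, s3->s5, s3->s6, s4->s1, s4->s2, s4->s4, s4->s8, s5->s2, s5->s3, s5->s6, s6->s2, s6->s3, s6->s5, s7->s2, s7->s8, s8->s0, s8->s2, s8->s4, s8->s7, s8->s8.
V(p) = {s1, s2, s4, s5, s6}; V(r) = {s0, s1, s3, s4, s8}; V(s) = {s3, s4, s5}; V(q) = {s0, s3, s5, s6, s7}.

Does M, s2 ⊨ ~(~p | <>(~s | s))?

No

At s2: ~p | <>(~s | s) is true, so ~(~p | <>(~s | s)) is false.
  At s2: ~p is false, <>(~s | s) is true, so ~p | <>(~s | s) is true.
    At s2: <>(~s | s) requires ~s | s at some successor in {s2, s3, s4, s5, s6, s7, s8}.
      ~s | s holds at s2, so <>(~s | s) is true at s2.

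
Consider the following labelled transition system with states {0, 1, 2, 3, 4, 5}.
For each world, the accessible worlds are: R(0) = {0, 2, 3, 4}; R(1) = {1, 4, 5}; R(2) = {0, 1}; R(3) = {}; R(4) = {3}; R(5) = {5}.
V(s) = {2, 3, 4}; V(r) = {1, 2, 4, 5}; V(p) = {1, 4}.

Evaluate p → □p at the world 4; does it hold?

At 4: p is true, □p is false, so p → □p is false.
  At 4: □p requires p at every successor {3}.
    p fails at 3, so □p is false at 4.

No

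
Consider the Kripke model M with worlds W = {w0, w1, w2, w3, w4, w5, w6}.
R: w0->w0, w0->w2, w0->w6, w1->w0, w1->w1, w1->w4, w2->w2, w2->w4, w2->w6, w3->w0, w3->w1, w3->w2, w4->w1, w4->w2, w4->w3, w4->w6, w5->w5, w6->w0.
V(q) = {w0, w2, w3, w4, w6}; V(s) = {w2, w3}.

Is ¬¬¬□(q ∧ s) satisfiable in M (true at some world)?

Let φ = ¬¬¬□(q ∧ s). Evaluate φ at each world:
  w0 (successors {w0, w2, w6}): φ is true.
  w1 (successors {w0, w1, w4}): φ is true.
  w2 (successors {w2, w4, w6}): φ is true.
  w3 (successors {w0, w1, w2}): φ is true.
  w4 (successors {w1, w2, w3, w6}): φ is true.
  w5 (successors {w5}): φ is true.
  w6 (successors {w0}): φ is true.
Detail at w0 (witness):
  At w0: ¬¬□(q ∧ s) is false, so ¬¬¬□(q ∧ s) is true.
    At w0: ¬□(q ∧ s) is true, so ¬¬□(q ∧ s) is false.
      At w0: □(q ∧ s) is false, so ¬□(q ∧ s) is true.

Yes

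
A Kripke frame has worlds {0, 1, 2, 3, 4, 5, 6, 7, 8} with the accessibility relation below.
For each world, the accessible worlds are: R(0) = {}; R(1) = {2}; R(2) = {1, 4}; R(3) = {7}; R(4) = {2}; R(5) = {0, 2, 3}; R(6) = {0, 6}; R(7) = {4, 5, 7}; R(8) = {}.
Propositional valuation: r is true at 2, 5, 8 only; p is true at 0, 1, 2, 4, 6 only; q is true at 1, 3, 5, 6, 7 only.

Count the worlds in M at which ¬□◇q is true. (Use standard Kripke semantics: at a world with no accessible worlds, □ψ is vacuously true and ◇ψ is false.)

Let φ = ¬□◇q. Evaluate φ at each world:
  0 (successors ∅): φ is false.
  1 (successors {2}): φ is false.
  2 (successors {1, 4}): φ is true.
  3 (successors {7}): φ is false.
  4 (successors {2}): φ is false.
  5 (successors {0, 2, 3}): φ is true.
  6 (successors {0, 6}): φ is true.
  7 (successors {4, 5, 7}): φ is true.
  8 (successors ∅): φ is false.
For instance, at 3:
  At 3: □◇q is true, so ¬□◇q is false.
    At 3: □◇q requires ◇q at every successor {7}.
      At 7: ◇q is true.
    So □◇q is true at 3.
Satisfying worlds: {2, 5, 6, 7}

4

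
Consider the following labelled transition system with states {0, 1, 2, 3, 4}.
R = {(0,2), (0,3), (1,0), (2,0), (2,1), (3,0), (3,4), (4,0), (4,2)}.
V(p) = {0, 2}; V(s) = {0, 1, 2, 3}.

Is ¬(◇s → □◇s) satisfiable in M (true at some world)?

Recall that □ψ holds at a world iff ψ holds at every accessible world, and ◇ψ holds iff ψ holds at some accessible world.
Let φ = ¬(◇s → □◇s). Evaluate φ at each world:
  0 (successors {2, 3}): φ is false.
  1 (successors {0}): φ is false.
  2 (successors {0, 1}): φ is false.
  3 (successors {0, 4}): φ is false.
  4 (successors {0, 2}): φ is false.
For instance, at 3:
  At 3: ◇s → □◇s is true, so ¬(◇s → □◇s) is false.
    At 3: ◇s is true, □◇s is true, so ◇s → □◇s is true.
      At 3: ◇s requires s at some successor in {0, 4}.
        s holds at 0, so ◇s is true at 3.
      At 3: □◇s requires ◇s at every successor {0, 4}.
        At 0: ◇s is true.
        At 4: ◇s is true.
      So □◇s is true at 3.

No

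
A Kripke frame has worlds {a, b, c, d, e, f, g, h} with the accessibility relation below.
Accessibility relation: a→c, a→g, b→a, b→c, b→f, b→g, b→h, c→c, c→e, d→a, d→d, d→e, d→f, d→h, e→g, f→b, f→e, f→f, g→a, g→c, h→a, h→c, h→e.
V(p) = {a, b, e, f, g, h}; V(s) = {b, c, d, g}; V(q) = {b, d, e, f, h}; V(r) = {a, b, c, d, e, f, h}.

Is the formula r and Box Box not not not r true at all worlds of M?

No

Recall that Box ψ holds at a world iff ψ holds at every accessible world, and Dia ψ holds iff ψ holds at some accessible world.
Let φ = r and Box Box not not not r. Evaluate φ at each world:
  a (successors {c, g}): φ is false.
  b (successors {a, c, f, g, h}): φ is false.
  c (successors {c, e}): φ is false.
  d (successors {a, d, e, f, h}): φ is false.
  e (successors {g}): φ is false.
  f (successors {b, e, f}): φ is false.
  g (successors {a, c}): φ is false.
  h (successors {a, c, e}): φ is false.
Detail at a (counterexample):
  At a: r is true, Box Box not not not r is false, so r and Box Box not not not r is false.
    At a: Box Box not not not r requires Box not not not r at every successor {c, g}.
      Box not not not r fails at c, so Box Box not not not r is false at a.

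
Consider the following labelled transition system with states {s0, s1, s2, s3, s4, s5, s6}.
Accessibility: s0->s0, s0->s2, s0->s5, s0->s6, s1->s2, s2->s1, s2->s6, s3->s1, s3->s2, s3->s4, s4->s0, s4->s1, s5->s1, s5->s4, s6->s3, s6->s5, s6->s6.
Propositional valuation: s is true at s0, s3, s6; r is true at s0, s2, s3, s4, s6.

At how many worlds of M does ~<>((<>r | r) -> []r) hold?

3

Recall that []ψ holds at a world iff ψ holds at every accessible world, and <>ψ holds iff ψ holds at some accessible world.
Let φ = ~<>((<>r | r) -> []r). Evaluate φ at each world:
  s0 (successors {s0, s2, s5, s6}): φ is true.
  s1 (successors {s2}): φ is true.
  s2 (successors {s1, s6}): φ is false.
  s3 (successors {s1, s2, s4}): φ is false.
  s4 (successors {s0, s1}): φ is false.
  s5 (successors {s1, s4}): φ is false.
  s6 (successors {s3, s5, s6}): φ is true.
For instance, at s3:
  At s3: <>((<>r | r) -> []r) is true, so ~<>((<>r | r) -> []r) is false.
    At s3: <>((<>r | r) -> []r) requires (<>r | r) -> []r at some successor in {s1, s2, s4}.
      (<>r | r) -> []r holds at s1, so <>((<>r | r) -> []r) is true at s3.
Satisfying worlds: {s0, s1, s6}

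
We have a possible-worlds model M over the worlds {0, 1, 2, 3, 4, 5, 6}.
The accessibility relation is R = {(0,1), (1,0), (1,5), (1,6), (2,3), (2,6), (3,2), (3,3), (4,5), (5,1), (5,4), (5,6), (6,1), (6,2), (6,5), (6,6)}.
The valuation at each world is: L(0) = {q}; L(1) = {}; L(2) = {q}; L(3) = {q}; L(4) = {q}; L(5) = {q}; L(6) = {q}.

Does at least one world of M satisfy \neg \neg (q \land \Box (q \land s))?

Let φ = \neg \neg (q \land \Box (q \land s)). Evaluate φ at each world:
  0 (successors {1}): φ is false.
  1 (successors {0, 5, 6}): φ is false.
  2 (successors {3, 6}): φ is false.
  3 (successors {2, 3}): φ is false.
  4 (successors {5}): φ is false.
  5 (successors {1, 4, 6}): φ is false.
  6 (successors {1, 2, 5, 6}): φ is false.
For instance, at 3:
  At 3: \neg (q \land \Box (q \land s)) is true, so \neg \neg (q \land \Box (q \land s)) is false.
    At 3: q \land \Box (q \land s) is false, so \neg (q \land \Box (q \land s)) is true.
      At 3: q is true, \Box (q \land s) is false, so q \land \Box (q \land s) is false.

No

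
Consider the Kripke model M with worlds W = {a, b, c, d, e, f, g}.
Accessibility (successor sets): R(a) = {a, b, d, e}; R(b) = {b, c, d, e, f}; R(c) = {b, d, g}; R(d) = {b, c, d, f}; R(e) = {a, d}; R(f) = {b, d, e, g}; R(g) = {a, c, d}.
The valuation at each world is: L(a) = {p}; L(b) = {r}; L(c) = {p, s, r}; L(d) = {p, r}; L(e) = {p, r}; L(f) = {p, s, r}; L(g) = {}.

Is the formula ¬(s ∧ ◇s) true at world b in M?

Recall that ◇ψ holds at a world iff ψ holds at some accessible world.
At b: s ∧ ◇s is false, so ¬(s ∧ ◇s) is true.
  At b: s is false, ◇s is true, so s ∧ ◇s is false.
    At b: ◇s requires s at some successor in {b, c, d, e, f}.
      s holds at c, so ◇s is true at b.

Yes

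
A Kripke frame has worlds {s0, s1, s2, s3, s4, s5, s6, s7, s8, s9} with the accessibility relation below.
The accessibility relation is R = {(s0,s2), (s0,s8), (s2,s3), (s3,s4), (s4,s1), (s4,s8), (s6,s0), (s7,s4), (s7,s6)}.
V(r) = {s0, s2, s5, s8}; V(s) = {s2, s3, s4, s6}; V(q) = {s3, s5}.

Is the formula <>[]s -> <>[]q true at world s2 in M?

No

Recall that []ψ holds at a world iff ψ holds at every accessible world, and <>ψ holds iff ψ holds at some accessible world.
At s2: <>[]s is true, <>[]q is false, so <>[]s -> <>[]q is false.
  At s2: <>[]s requires []s at some successor in {s3}.
    []s holds at s3, so <>[]s is true at s2.
      At s3: []s requires s at every successor {s4}.
        At s4: s is true.
      So []s is true at s3.
  At s2: <>[]q requires []q at some successor in {s3}.
    At s3: []q is false.
  So <>[]q is false at s2.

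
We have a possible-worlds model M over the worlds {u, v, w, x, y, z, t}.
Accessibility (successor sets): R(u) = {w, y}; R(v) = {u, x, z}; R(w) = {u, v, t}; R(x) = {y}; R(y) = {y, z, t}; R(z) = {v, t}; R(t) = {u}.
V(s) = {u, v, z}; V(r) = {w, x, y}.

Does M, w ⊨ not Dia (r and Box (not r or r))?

Yes

At w: Dia (r and Box (not r or r)) is false, so not Dia (r and Box (not r or r)) is true.
  At w: Dia (r and Box (not r or r)) requires r and Box (not r or r) at some successor in {u, v, t}.
    At u: r and Box (not r or r) is false.
    At v: r and Box (not r or r) is false.
    At t: r and Box (not r or r) is false.
  So Dia (r and Box (not r or r)) is false at w.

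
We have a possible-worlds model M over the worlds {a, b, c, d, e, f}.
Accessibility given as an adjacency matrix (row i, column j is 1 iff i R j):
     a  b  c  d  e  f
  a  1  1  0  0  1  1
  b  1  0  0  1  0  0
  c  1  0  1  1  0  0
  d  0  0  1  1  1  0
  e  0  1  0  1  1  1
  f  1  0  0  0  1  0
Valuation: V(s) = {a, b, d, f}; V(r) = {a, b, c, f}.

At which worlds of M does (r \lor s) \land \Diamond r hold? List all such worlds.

Let φ = (r \lor s) \land \Diamond r. Evaluate φ at each world:
  a (successors {a, b, e, f}): φ is true.
  b (successors {a, d}): φ is true.
  c (successors {a, c, d}): φ is true.
  d (successors {c, d, e}): φ is true.
  e (successors {b, d, e, f}): φ is false.
  f (successors {a, e}): φ is true.
For instance, at b:
  At b: r \lor s is true, \Diamond r is true, so (r \lor s) \land \Diamond r is true.
    At b: \Diamond r requires r at some successor in {a, d}.
      r holds at a, so \Diamond r is true at b.
Satisfying worlds: {a, b, c, d, f}

a, b, c, d, f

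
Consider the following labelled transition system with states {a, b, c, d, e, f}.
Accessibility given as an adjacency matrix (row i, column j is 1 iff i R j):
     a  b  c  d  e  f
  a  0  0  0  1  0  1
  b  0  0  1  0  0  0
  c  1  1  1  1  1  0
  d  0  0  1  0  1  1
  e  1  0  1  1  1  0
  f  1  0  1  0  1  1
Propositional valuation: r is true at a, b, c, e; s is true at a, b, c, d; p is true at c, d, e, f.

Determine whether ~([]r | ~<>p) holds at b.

Recall that []ψ holds at a world iff ψ holds at every accessible world, and <>ψ holds iff ψ holds at some accessible world.
At b: []r | ~<>p is true, so ~([]r | ~<>p) is false.
  At b: []r is true, ~<>p is false, so []r | ~<>p is true.
    At b: []r requires r at every successor {c}.
      At c: r is true.
    So []r is true at b.
    At b: <>p is true, so ~<>p is false.
      At b: <>p requires p at some successor in {c}.
        p holds at c, so <>p is true at b.

No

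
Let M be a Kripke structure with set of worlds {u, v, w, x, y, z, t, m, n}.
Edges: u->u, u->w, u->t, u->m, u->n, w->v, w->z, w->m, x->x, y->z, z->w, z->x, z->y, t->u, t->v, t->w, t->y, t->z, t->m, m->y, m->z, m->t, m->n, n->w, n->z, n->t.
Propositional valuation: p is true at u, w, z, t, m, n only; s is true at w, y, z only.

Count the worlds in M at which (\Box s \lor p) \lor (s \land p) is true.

Recall that \Box ψ holds at a world iff ψ holds at every accessible world, and \Diamond ψ holds iff ψ holds at some accessible world.
Let φ = (\Box s \lor p) \lor (s \land p). Evaluate φ at each world:
  u (successors {u, w, t, m, n}): φ is true.
  v (successors ∅): φ is true.
  w (successors {v, z, m}): φ is true.
  x (successors {x}): φ is false.
  y (successors {z}): φ is true.
  z (successors {w, x, y}): φ is true.
  t (successors {u, v, w, y, z, m}): φ is true.
  m (successors {y, z, t, n}): φ is true.
  n (successors {w, z, t}): φ is true.
For instance, at m:
  At m: \Box s \lor p is true, s \land p is false, so (\Box s \lor p) \lor (s \land p) is true.
    At m: \Box s is false, p is true, so \Box s \lor p is true.
      At m: \Box s requires s at every successor {y, z, t, n}.
        s fails at t, so \Box s is false at m.
Satisfying worlds: {u, v, w, y, z, t, m, n}

8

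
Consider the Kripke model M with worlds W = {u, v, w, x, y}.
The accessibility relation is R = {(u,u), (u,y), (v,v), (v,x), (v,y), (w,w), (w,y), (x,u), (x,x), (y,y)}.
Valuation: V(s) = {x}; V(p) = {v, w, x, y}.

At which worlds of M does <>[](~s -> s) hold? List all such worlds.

none

Let φ = <>[](~s -> s). Evaluate φ at each world:
  u (successors {u, y}): φ is false.
  v (successors {v, x, y}): φ is false.
  w (successors {w, y}): φ is false.
  x (successors {u, x}): φ is false.
  y (successors {y}): φ is false.
For instance, at y:
  At y: <>[](~s -> s) requires [](~s -> s) at some successor in {y}.
    At y: [](~s -> s) is false.
  So <>[](~s -> s) is false at y.
Satisfying worlds: none.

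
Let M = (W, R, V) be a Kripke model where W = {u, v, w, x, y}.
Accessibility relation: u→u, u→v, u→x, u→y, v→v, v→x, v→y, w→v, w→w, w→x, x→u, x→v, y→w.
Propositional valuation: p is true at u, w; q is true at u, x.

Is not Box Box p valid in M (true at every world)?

Yes

Let φ = not Box Box p. Evaluate φ at each world:
  u (successors {u, v, x, y}): φ is true.
  v (successors {v, x, y}): φ is true.
  w (successors {v, w, x}): φ is true.
  x (successors {u, v}): φ is true.
  y (successors {w}): φ is true.
For instance, at v:
  At v: Box Box p is false, so not Box Box p is true.
    At v: Box Box p requires Box p at every successor {v, x, y}.
      Box p fails at v, so Box Box p is false at v.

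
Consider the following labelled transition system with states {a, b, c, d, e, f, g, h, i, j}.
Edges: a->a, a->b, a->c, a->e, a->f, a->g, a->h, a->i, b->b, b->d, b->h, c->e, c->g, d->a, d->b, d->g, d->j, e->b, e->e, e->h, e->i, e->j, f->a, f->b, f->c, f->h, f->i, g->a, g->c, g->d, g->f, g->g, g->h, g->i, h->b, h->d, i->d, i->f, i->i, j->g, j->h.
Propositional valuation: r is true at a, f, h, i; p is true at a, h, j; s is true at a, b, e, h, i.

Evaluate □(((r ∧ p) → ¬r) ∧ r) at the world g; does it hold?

At g: □(((r ∧ p) → ¬r) ∧ r) requires ((r ∧ p) → ¬r) ∧ r at every successor {a, c, d, f, g, h, i}.
  ((r ∧ p) → ¬r) ∧ r fails at a, so □(((r ∧ p) → ¬r) ∧ r) is false at g.

No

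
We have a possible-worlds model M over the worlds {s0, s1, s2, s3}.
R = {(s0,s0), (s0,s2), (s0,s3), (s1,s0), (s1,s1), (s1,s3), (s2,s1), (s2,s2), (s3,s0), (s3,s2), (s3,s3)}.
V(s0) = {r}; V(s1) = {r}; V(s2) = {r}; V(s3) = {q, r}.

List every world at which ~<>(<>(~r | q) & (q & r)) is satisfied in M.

s2

Let φ = ~<>(<>(~r | q) & (q & r)). Evaluate φ at each world:
  s0 (successors {s0, s2, s3}): φ is false.
  s1 (successors {s0, s1, s3}): φ is false.
  s2 (successors {s1, s2}): φ is true.
  s3 (successors {s0, s2, s3}): φ is false.
For instance, at s2:
  At s2: <>(<>(~r | q) & (q & r)) is false, so ~<>(<>(~r | q) & (q & r)) is true.
    At s2: <>(<>(~r | q) & (q & r)) requires <>(~r | q) & (q & r) at some successor in {s1, s2}.
      At s1: <>(~r | q) & (q & r) is false.
      At s2: <>(~r | q) & (q & r) is false.
    So <>(<>(~r | q) & (q & r)) is false at s2.
Satisfying worlds: {s2}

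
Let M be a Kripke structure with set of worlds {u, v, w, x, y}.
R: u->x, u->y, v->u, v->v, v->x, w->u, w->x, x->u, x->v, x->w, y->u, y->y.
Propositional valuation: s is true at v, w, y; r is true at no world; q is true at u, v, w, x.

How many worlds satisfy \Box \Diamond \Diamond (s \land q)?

Recall that \Box ψ holds at a world iff ψ holds at every accessible world, and \Diamond ψ holds iff ψ holds at some accessible world.
Let φ = \Box \Diamond \Diamond (s \land q). Evaluate φ at each world:
  u (successors {x, y}): φ is false.
  v (successors {u, v, x}): φ is true.
  w (successors {u, x}): φ is true.
  x (successors {u, v, w}): φ is true.
  y (successors {u, y}): φ is false.
For instance, at x:
  At x: \Box \Diamond \Diamond (s \land q) requires \Diamond \Diamond (s \land q) at every successor {u, v, w}.
      At u: \Diamond \Diamond (s \land q) requires \Diamond (s \land q) at some successor in {x, y}.
        \Diamond (s \land q) holds at x, so \Diamond \Diamond (s \land q) is true at u.
      At v: \Diamond \Diamond (s \land q) requires \Diamond (s \land q) at some successor in {u, v, x}.
        \Diamond (s \land q) holds at v, so \Diamond \Diamond (s \land q) is true at v.
      At w: \Diamond \Diamond (s \land q) requires \Diamond (s \land q) at some successor in {u, x}.
        \Diamond (s \land q) holds at x, so \Diamond \Diamond (s \land q) is true at w.
  So \Box \Diamond \Diamond (s \land q) is true at x.
Satisfying worlds: {v, w, x}

3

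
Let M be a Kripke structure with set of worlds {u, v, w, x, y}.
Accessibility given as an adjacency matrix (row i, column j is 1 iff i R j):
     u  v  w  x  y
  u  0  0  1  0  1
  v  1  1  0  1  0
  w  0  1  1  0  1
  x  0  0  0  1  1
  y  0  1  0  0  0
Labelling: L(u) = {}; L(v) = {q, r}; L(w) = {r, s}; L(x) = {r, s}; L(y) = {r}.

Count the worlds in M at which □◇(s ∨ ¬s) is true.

Recall that □ψ holds at a world iff ψ holds at every accessible world, and ◇ψ holds iff ψ holds at some accessible world.
Let φ = □◇(s ∨ ¬s). Evaluate φ at each world:
  u (successors {w, y}): φ is true.
  v (successors {u, v, x}): φ is true.
  w (successors {v, w, y}): φ is true.
  x (successors {x, y}): φ is true.
  y (successors {v}): φ is true.
For instance, at x:
  At x: □◇(s ∨ ¬s) requires ◇(s ∨ ¬s) at every successor {x, y}.
      At x: ◇(s ∨ ¬s) requires s ∨ ¬s at some successor in {x, y}.
        s ∨ ¬s holds at x, so ◇(s ∨ ¬s) is true at x.
      At y: ◇(s ∨ ¬s) requires s ∨ ¬s at some successor in {v}.
        s ∨ ¬s holds at v, so ◇(s ∨ ¬s) is true at y.
  So □◇(s ∨ ¬s) is true at x.
Satisfying worlds: {u, v, w, x, y}

5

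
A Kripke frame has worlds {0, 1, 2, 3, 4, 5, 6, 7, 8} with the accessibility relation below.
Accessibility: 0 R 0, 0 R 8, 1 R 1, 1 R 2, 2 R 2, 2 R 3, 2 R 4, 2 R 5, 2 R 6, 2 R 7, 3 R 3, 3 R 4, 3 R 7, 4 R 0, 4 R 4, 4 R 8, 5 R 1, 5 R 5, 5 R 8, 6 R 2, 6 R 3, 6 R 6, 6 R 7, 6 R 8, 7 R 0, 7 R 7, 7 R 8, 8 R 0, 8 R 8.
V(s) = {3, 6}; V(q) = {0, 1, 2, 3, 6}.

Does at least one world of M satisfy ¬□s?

Let φ = ¬□s. Evaluate φ at each world:
  0 (successors {0, 8}): φ is true.
  1 (successors {1, 2}): φ is true.
  2 (successors {2, 3, 4, 5, 6, 7}): φ is true.
  3 (successors {3, 4, 7}): φ is true.
  4 (successors {0, 4, 8}): φ is true.
  5 (successors {1, 5, 8}): φ is true.
  6 (successors {2, 3, 6, 7, 8}): φ is true.
  7 (successors {0, 7, 8}): φ is true.
  8 (successors {0, 8}): φ is true.
Detail at 0 (witness):
  At 0: □s is false, so ¬□s is true.
    At 0: □s requires s at every successor {0, 8}.
      s fails at 0, so □s is false at 0.

Yes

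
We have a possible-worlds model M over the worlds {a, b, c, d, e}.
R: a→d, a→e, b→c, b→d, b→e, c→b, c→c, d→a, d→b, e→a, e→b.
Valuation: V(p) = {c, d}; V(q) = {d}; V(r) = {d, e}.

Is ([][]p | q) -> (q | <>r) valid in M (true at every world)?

Yes

Let φ = ([][]p | q) -> (q | <>r). Evaluate φ at each world:
  a (successors {d, e}): φ is true.
  b (successors {c, d, e}): φ is true.
  c (successors {b, c}): φ is true.
  d (successors {a, b}): φ is true.
  e (successors {a, b}): φ is true.
For instance, at b:
  At b: [][]p | q is false, q | <>r is true, so ([][]p | q) -> (q | <>r) is true.
    At b: [][]p is false, q is false, so [][]p | q is false.
      At b: [][]p requires []p at every successor {c, d, e}.
        []p fails at c, so [][]p is false at b.
    At b: q is false, <>r is true, so q | <>r is true.
      At b: <>r requires r at some successor in {c, d, e}.
        r holds at d, so <>r is true at b.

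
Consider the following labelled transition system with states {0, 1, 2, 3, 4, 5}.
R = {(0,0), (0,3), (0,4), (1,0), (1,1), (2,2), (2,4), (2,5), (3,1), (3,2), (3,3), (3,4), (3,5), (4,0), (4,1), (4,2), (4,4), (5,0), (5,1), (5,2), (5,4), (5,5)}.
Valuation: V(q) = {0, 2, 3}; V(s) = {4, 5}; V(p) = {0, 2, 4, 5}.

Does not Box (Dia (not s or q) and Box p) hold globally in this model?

Yes

Recall that Box ψ holds at a world iff ψ holds at every accessible world, and Dia ψ holds iff ψ holds at some accessible world.
Let φ = not Box (Dia (not s or q) and Box p). Evaluate φ at each world:
  0 (successors {0, 3, 4}): φ is true.
  1 (successors {0, 1}): φ is true.
  2 (successors {2, 4, 5}): φ is true.
  3 (successors {1, 2, 3, 4, 5}): φ is true.
  4 (successors {0, 1, 2, 4}): φ is true.
  5 (successors {0, 1, 2, 4, 5}): φ is true.
For instance, at 0:
  At 0: Box (Dia (not s or q) and Box p) is false, so not Box (Dia (not s or q) and Box p) is true.
    At 0: Box (Dia (not s or q) and Box p) requires Dia (not s or q) and Box p at every successor {0, 3, 4}.
      Dia (not s or q) and Box p fails at 0, so Box (Dia (not s or q) and Box p) is false at 0.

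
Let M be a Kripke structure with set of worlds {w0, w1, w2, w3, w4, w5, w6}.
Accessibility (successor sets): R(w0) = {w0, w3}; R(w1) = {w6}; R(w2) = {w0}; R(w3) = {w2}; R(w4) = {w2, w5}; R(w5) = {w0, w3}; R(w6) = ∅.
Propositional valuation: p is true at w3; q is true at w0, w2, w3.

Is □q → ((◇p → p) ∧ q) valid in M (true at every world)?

Let φ = □q → ((◇p → p) ∧ q). Evaluate φ at each world:
  w0 (successors {w0, w3}): φ is false.
  w1 (successors {w6}): φ is true.
  w2 (successors {w0}): φ is true.
  w3 (successors {w2}): φ is true.
  w4 (successors {w2, w5}): φ is true.
  w5 (successors {w0, w3}): φ is false.
  w6 (successors ∅): φ is false.
Detail at w0 (counterexample):
  At w0: □q is true, (◇p → p) ∧ q is false, so □q → ((◇p → p) ∧ q) is false.
    At w0: □q requires q at every successor {w0, w3}.
      At w0: q is true.
      At w3: q is true.
    So □q is true at w0.
    At w0: ◇p → p is false, q is true, so (◇p → p) ∧ q is false.
      At w0: ◇p is true, p is false, so ◇p → p is false.

No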